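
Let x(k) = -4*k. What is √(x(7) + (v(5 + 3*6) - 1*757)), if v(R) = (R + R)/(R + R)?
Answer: 28*I ≈ 28.0*I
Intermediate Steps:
v(R) = 1 (v(R) = (2*R)/((2*R)) = (2*R)*(1/(2*R)) = 1)
√(x(7) + (v(5 + 3*6) - 1*757)) = √(-4*7 + (1 - 1*757)) = √(-28 + (1 - 757)) = √(-28 - 756) = √(-784) = 28*I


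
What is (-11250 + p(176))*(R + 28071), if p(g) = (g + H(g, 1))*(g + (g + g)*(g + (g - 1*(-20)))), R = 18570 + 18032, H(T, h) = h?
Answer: 1500218934270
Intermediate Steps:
R = 36602
p(g) = (1 + g)*(g + 2*g*(20 + 2*g)) (p(g) = (g + 1)*(g + (g + g)*(g + (g - 1*(-20)))) = (1 + g)*(g + (2*g)*(g + (g + 20))) = (1 + g)*(g + (2*g)*(g + (20 + g))) = (1 + g)*(g + (2*g)*(20 + 2*g)) = (1 + g)*(g + 2*g*(20 + 2*g)))
(-11250 + p(176))*(R + 28071) = (-11250 + 176*(41 + 4*176² + 45*176))*(36602 + 28071) = (-11250 + 176*(41 + 4*30976 + 7920))*64673 = (-11250 + 176*(41 + 123904 + 7920))*64673 = (-11250 + 176*131865)*64673 = (-11250 + 23208240)*64673 = 23196990*64673 = 1500218934270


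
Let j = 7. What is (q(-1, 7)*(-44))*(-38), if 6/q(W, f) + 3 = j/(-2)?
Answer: -20064/13 ≈ -1543.4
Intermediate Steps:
q(W, f) = -12/13 (q(W, f) = 6/(-3 + 7/(-2)) = 6/(-3 + 7*(-1/2)) = 6/(-3 - 7/2) = 6/(-13/2) = 6*(-2/13) = -12/13)
(q(-1, 7)*(-44))*(-38) = -12/13*(-44)*(-38) = (528/13)*(-38) = -20064/13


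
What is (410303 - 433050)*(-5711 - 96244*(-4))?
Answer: -8627140955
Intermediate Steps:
(410303 - 433050)*(-5711 - 96244*(-4)) = -22747*(-5711 + 384976) = -22747*379265 = -8627140955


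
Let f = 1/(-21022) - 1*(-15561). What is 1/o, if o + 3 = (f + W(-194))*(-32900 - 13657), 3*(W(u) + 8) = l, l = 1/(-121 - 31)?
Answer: -1597672/1156875764557587 ≈ -1.3810e-9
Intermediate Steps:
f = 327123341/21022 (f = -1/21022 + 15561 = 327123341/21022 ≈ 15561.)
l = -1/152 (l = 1/(-152) = -1/152 ≈ -0.0065789)
W(u) = -3649/456 (W(u) = -8 + (⅓)*(-1/152) = -8 - 1/456 = -3649/456)
o = -1156875764557587/1597672 (o = -3 + (327123341/21022 - 3649/456)*(-32900 - 13657) = -3 + (74545767109/4793016)*(-46557) = -3 - 1156875759764571/1597672 = -1156875764557587/1597672 ≈ -7.2410e+8)
1/o = 1/(-1156875764557587/1597672) = -1597672/1156875764557587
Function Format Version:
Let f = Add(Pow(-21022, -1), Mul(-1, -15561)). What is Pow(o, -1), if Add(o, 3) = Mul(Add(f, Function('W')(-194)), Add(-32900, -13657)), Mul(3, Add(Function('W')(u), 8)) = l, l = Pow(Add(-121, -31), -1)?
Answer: Rational(-1597672, 1156875764557587) ≈ -1.3810e-9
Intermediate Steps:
f = Rational(327123341, 21022) (f = Add(Rational(-1, 21022), 15561) = Rational(327123341, 21022) ≈ 15561.)
l = Rational(-1, 152) (l = Pow(-152, -1) = Rational(-1, 152) ≈ -0.0065789)
Function('W')(u) = Rational(-3649, 456) (Function('W')(u) = Add(-8, Mul(Rational(1, 3), Rational(-1, 152))) = Add(-8, Rational(-1, 456)) = Rational(-3649, 456))
o = Rational(-1156875764557587, 1597672) (o = Add(-3, Mul(Add(Rational(327123341, 21022), Rational(-3649, 456)), Add(-32900, -13657))) = Add(-3, Mul(Rational(74545767109, 4793016), -46557)) = Add(-3, Rational(-1156875759764571, 1597672)) = Rational(-1156875764557587, 1597672) ≈ -7.2410e+8)
Pow(o, -1) = Pow(Rational(-1156875764557587, 1597672), -1) = Rational(-1597672, 1156875764557587)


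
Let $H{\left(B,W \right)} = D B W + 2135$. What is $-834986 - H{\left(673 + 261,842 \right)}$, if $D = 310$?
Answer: $-244629801$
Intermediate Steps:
$H{\left(B,W \right)} = 2135 + 310 B W$ ($H{\left(B,W \right)} = 310 B W + 2135 = 2135 + 310 B W$)
$-834986 - H{\left(673 + 261,842 \right)} = -834986 - \left(2135 + 310 \left(673 + 261\right) 842\right) = -834986 - \left(2135 + 310 \cdot 934 \cdot 842\right) = -834986 - \left(2135 + 243792680\right) = -834986 - 243794815 = -244629801$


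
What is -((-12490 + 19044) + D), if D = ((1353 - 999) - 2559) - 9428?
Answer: 5079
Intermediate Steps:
D = -11633 (D = (354 - 2559) - 9428 = -2205 - 9428 = -11633)
-((-12490 + 19044) + D) = -((-12490 + 19044) - 11633) = -(6554 - 11633) = -1*(-5079) = 5079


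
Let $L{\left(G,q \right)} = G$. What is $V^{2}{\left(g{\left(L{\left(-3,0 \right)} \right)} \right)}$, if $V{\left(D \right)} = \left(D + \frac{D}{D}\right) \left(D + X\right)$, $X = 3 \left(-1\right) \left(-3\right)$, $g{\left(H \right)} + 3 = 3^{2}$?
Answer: $11025$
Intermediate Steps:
$g{\left(H \right)} = 6$ ($g{\left(H \right)} = -3 + 3^{2} = -3 + 9 = 6$)
$X = 9$ ($X = \left(-3\right) \left(-3\right) = 9$)
$V{\left(D \right)} = \left(1 + D\right) \left(9 + D\right)$ ($V{\left(D \right)} = \left(D + \frac{D}{D}\right) \left(D + 9\right) = \left(D + 1\right) \left(9 + D\right) = \left(1 + D\right) \left(9 + D\right)$)
$V^{2}{\left(g{\left(L{\left(-3,0 \right)} \right)} \right)} = \left(9 + 6^{2} + 10 \cdot 6\right)^{2} = \left(9 + 36 + 60\right)^{2} = 105^{2} = 11025$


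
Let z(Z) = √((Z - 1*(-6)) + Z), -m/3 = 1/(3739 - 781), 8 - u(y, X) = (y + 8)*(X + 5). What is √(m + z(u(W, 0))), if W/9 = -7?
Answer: √(-986 + 1944392*√143)/986 ≈ 4.8904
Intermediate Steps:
W = -63 (W = 9*(-7) = -63)
u(y, X) = 8 - (5 + X)*(8 + y) (u(y, X) = 8 - (y + 8)*(X + 5) = 8 - (8 + y)*(5 + X) = 8 - (5 + X)*(8 + y))
m = -1/986 (m = -3/(3739 - 781) = -3/2958 = -3*1/2958 = -1/986 ≈ -0.0010142)
z(Z) = √(6 + 2*Z) (z(Z) = √((Z + 6) + Z) = √((6 + Z) + Z) = √(6 + 2*Z))
√(m + z(u(W, 0))) = √(-1/986 + √(6 + 2*(-32 - 8*0 - 5*(-63) - 1*0*(-63)))) = √(-1/986 + √(6 + 2*(-32 + 0 + 315 + 0))) = √(-1/986 + √(6 + 2*283)) = √(-1/986 + √(6 + 566)) = √(-1/986 + √572) = √(-1/986 + 2*√143)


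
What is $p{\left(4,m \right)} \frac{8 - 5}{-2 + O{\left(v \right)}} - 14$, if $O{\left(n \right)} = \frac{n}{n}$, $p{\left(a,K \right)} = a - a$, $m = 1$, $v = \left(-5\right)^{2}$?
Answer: $-14$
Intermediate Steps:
$v = 25$
$p{\left(a,K \right)} = 0$
$O{\left(n \right)} = 1$
$p{\left(4,m \right)} \frac{8 - 5}{-2 + O{\left(v \right)}} - 14 = 0 \frac{8 - 5}{-2 + 1} - 14 = 0 \frac{3}{-1} - 14 = 0 \cdot 3 \left(-1\right) - 14 = 0 \left(-3\right) - 14 = 0 - 14 = -14$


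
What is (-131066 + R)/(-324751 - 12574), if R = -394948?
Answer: 526014/337325 ≈ 1.5594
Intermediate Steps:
(-131066 + R)/(-324751 - 12574) = (-131066 - 394948)/(-324751 - 12574) = -526014/(-337325) = -526014*(-1/337325) = 526014/337325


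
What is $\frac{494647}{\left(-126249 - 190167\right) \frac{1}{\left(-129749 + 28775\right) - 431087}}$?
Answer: $\frac{263182377467}{316416} \approx 8.3176 \cdot 10^{5}$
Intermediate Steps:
$\frac{494647}{\left(-126249 - 190167\right) \frac{1}{\left(-129749 + 28775\right) - 431087}} = \frac{494647}{\left(-316416\right) \frac{1}{-100974 - 431087}} = \frac{494647}{\left(-316416\right) \frac{1}{-532061}} = \frac{494647}{\left(-316416\right) \left(- \frac{1}{532061}\right)} = \frac{494647}{\frac{316416}{532061}} = 494647 \cdot \frac{532061}{316416} = \frac{263182377467}{316416}$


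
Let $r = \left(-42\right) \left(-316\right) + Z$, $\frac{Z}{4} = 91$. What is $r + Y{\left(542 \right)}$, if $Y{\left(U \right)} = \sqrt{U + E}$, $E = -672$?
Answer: $13636 + i \sqrt{130} \approx 13636.0 + 11.402 i$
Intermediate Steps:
$Z = 364$ ($Z = 4 \cdot 91 = 364$)
$Y{\left(U \right)} = \sqrt{-672 + U}$ ($Y{\left(U \right)} = \sqrt{U - 672} = \sqrt{-672 + U}$)
$r = 13636$ ($r = \left(-42\right) \left(-316\right) + 364 = 13272 + 364 = 13636$)
$r + Y{\left(542 \right)} = 13636 + \sqrt{-672 + 542} = 13636 + \sqrt{-130} = 13636 + i \sqrt{130}$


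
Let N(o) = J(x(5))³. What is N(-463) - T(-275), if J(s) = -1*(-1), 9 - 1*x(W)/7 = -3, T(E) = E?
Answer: 276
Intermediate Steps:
x(W) = 84 (x(W) = 63 - 7*(-3) = 63 + 21 = 84)
J(s) = 1
N(o) = 1 (N(o) = 1³ = 1)
N(-463) - T(-275) = 1 - 1*(-275) = 1 + 275 = 276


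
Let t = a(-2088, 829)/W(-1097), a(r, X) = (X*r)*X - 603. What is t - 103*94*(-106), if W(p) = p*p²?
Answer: 1354850220242327/1320139673 ≈ 1.0263e+6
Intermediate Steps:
W(p) = p³
a(r, X) = -603 + r*X² (a(r, X) = r*X² - 603 = -603 + r*X²)
t = 1434959811/1320139673 (t = (-603 - 2088*829²)/((-1097)³) = (-603 - 2088*687241)/(-1320139673) = (-603 - 1434959208)*(-1/1320139673) = -1434959811*(-1/1320139673) = 1434959811/1320139673 ≈ 1.0870)
t - 103*94*(-106) = 1434959811/1320139673 - 103*94*(-106) = 1434959811/1320139673 - 9682*(-106) = 1434959811/1320139673 - 1*(-1026292) = 1434959811/1320139673 + 1026292 = 1354850220242327/1320139673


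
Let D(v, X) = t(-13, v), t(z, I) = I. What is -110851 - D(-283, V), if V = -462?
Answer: -110568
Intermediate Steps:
D(v, X) = v
-110851 - D(-283, V) = -110851 - 1*(-283) = -110851 + 283 = -110568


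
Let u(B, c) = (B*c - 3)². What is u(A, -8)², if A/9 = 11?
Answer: 399455600625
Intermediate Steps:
A = 99 (A = 9*11 = 99)
u(B, c) = (-3 + B*c)²
u(A, -8)² = ((-3 + 99*(-8))²)² = ((-3 - 792)²)² = ((-795)²)² = 632025² = 399455600625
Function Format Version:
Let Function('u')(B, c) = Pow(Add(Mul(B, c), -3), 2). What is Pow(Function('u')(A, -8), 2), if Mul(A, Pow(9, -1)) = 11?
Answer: 399455600625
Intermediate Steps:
A = 99 (A = Mul(9, 11) = 99)
Function('u')(B, c) = Pow(Add(-3, Mul(B, c)), 2)
Pow(Function('u')(A, -8), 2) = Pow(Pow(Add(-3, Mul(99, -8)), 2), 2) = Pow(Pow(Add(-3, -792), 2), 2) = Pow(Pow(-795, 2), 2) = Pow(632025, 2) = 399455600625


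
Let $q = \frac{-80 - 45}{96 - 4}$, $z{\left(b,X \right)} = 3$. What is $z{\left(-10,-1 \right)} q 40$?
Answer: $- \frac{3750}{23} \approx -163.04$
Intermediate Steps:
$q = - \frac{125}{92} \approx -1.3587$
$z{\left(-10,-1 \right)} q 40 = 3 \left(- \frac{125}{92}\right) 40 = \left(- \frac{375}{92}\right) 40 = - \frac{3750}{23}$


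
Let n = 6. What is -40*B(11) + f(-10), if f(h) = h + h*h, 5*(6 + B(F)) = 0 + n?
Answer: 282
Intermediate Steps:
B(F) = -24/5 (B(F) = -6 + (0 + 6)/5 = -6 + (⅕)*6 = -6 + 6/5 = -24/5)
f(h) = h + h²
-40*B(11) + f(-10) = -40*(-24/5) - 10*(1 - 10) = 192 - 10*(-9) = 192 + 90 = 282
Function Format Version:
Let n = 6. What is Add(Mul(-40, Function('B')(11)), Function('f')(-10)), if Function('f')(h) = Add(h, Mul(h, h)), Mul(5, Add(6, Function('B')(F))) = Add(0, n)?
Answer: 282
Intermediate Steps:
Function('B')(F) = Rational(-24, 5) (Function('B')(F) = Add(-6, Mul(Rational(1, 5), Add(0, 6))) = Add(-6, Mul(Rational(1, 5), 6)) = Add(-6, Rational(6, 5)) = Rational(-24, 5))
Function('f')(h) = Add(h, Pow(h, 2))
Add(Mul(-40, Function('B')(11)), Function('f')(-10)) = Add(Mul(-40, Rational(-24, 5)), Mul(-10, Add(1, -10))) = Add(192, Mul(-10, -9)) = Add(192, 90) = 282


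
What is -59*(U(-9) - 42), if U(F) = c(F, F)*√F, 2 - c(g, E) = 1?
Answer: 2478 - 177*I ≈ 2478.0 - 177.0*I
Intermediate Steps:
c(g, E) = 1 (c(g, E) = 2 - 1*1 = 2 - 1 = 1)
U(F) = √F (U(F) = 1*√F = √F)
-59*(U(-9) - 42) = -59*(√(-9) - 42) = -59*(3*I - 42) = -59*(-42 + 3*I) = 2478 - 177*I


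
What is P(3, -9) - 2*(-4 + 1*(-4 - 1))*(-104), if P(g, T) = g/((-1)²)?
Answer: -1869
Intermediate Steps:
P(g, T) = g (P(g, T) = g/1 = g*1 = g)
P(3, -9) - 2*(-4 + 1*(-4 - 1))*(-104) = 3 - 2*(-4 + 1*(-4 - 1))*(-104) = 3 - 2*(-4 + 1*(-5))*(-104) = 3 - 2*(-4 - 5)*(-104) = 3 - 2*(-9)*(-104) = 3 + 18*(-104) = 3 - 1872 = -1869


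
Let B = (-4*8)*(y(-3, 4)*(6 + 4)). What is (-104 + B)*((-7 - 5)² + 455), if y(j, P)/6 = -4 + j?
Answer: 7988264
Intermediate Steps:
y(j, P) = -24 + 6*j (y(j, P) = 6*(-4 + j) = -24 + 6*j)
B = 13440 (B = (-4*8)*((-24 + 6*(-3))*(6 + 4)) = -32*(-24 - 18)*10 = -(-1344)*10 = -32*(-420) = 13440)
(-104 + B)*((-7 - 5)² + 455) = (-104 + 13440)*((-7 - 5)² + 455) = 13336*((-12)² + 455) = 13336*(144 + 455) = 13336*599 = 7988264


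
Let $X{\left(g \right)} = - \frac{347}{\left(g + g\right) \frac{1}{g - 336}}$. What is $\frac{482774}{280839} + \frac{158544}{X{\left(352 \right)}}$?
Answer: $- \frac{1958947367726}{97451133} \approx -20102.0$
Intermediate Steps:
$X{\left(g \right)} = - \frac{347 \left(-336 + g\right)}{2 g}$ ($X{\left(g \right)} = - \frac{347}{2 g \frac{1}{-336 + g}} = - 347 \frac{-336 + g}{2 g} = - \frac{347 \left(-336 + g\right)}{2 g}$)
$\frac{482774}{280839} + \frac{158544}{X{\left(352 \right)}} = \frac{482774}{280839} + \frac{158544}{- \frac{347}{2} + \frac{58296}{352}} = 482774 \cdot \frac{1}{280839} + \frac{158544}{- \frac{347}{2} + 58296 \cdot \frac{1}{352}} = \frac{482774}{280839} + \frac{158544}{- \frac{347}{2} + \frac{7287}{44}} = \frac{482774}{280839} + \frac{158544}{- \frac{347}{44}} = \frac{482774}{280839} + 158544 \left(- \frac{44}{347}\right) = \frac{482774}{280839} - \frac{6975936}{347} = - \frac{1958947367726}{97451133}$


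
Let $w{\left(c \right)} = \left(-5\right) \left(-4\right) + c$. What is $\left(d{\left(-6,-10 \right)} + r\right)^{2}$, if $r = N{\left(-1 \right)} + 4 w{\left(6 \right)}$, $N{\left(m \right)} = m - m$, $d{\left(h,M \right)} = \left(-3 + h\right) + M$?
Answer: $7225$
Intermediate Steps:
$d{\left(h,M \right)} = -3 + M + h$
$N{\left(m \right)} = 0$
$w{\left(c \right)} = 20 + c$
$r = 104$ ($r = 0 + 4 \left(20 + 6\right) = 0 + 4 \cdot 26 = 0 + 104 = 104$)
$\left(d{\left(-6,-10 \right)} + r\right)^{2} = \left(\left(-3 - 10 - 6\right) + 104\right)^{2} = \left(-19 + 104\right)^{2} = 85^{2} = 7225$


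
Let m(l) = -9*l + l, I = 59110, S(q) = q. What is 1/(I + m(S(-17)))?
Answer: 1/59246 ≈ 1.6879e-5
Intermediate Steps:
m(l) = -8*l
1/(I + m(S(-17))) = 1/(59110 - 8*(-17)) = 1/(59110 + 136) = 1/59246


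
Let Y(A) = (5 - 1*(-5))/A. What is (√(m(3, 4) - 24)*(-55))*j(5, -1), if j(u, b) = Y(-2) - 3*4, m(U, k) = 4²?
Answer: 1870*I*√2 ≈ 2644.6*I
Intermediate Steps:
m(U, k) = 16
Y(A) = 10/A (Y(A) = (5 + 5)/A = 10/A)
j(u, b) = -17 (j(u, b) = 10/(-2) - 3*4 = 10*(-½) - 12 = -5 - 12 = -17)
(√(m(3, 4) - 24)*(-55))*j(5, -1) = (√(16 - 24)*(-55))*(-17) = (√(-8)*(-55))*(-17) = ((2*I*√2)*(-55))*(-17) = -110*I*√2*(-17) = 1870*I*√2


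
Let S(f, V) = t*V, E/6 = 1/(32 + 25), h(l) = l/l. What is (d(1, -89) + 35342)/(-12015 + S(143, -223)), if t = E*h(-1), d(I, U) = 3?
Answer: -671555/228731 ≈ -2.9360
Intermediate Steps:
h(l) = 1
E = 2/19 (E = 6/(32 + 25) = 6/57 = 6*(1/57) = 2/19 ≈ 0.10526)
t = 2/19 (t = (2/19)*1 = 2/19 ≈ 0.10526)
S(f, V) = 2*V/19
(d(1, -89) + 35342)/(-12015 + S(143, -223)) = (3 + 35342)/(-12015 + (2/19)*(-223)) = 35345/(-12015 - 446/19) = 35345/(-228731/19) = 35345*(-19/228731) = -671555/228731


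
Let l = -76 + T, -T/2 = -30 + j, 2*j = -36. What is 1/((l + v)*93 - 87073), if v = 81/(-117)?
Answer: -13/1108606 ≈ -1.1726e-5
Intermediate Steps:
j = -18 (j = (½)*(-36) = -18)
T = 96 (T = -2*(-30 - 18) = -2*(-48) = 96)
v = -9/13 (v = 81*(-1/117) = -9/13 ≈ -0.69231)
l = 20 (l = -76 + 96 = 20)
1/((l + v)*93 - 87073) = 1/((20 - 9/13)*93 - 87073) = 1/((251/13)*93 - 87073) = 1/(23343/13 - 87073) = 1/(-1108606/13) = -13/1108606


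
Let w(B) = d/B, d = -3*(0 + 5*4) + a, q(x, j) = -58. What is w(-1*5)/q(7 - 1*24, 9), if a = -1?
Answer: -61/290 ≈ -0.21034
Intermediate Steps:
d = -61 (d = -3*(0 + 5*4) - 1 = -3*(0 + 20) - 1 = -3*20 - 1 = -60 - 1 = -61)
w(B) = -61/B
w(-1*5)/q(7 - 1*24, 9) = -61/((-1*5))/(-58) = -61/(-5)*(-1/58) = -61*(-⅕)*(-1/58) = (61/5)*(-1/58) = -61/290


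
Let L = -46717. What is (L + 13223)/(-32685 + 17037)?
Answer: 16747/7824 ≈ 2.1405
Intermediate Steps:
(L + 13223)/(-32685 + 17037) = (-46717 + 13223)/(-32685 + 17037) = -33494/(-15648) = -33494*(-1/15648) = 16747/7824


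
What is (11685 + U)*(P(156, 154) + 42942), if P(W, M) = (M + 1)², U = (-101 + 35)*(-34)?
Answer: 932783343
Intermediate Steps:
U = 2244 (U = -66*(-34) = 2244)
P(W, M) = (1 + M)²
(11685 + U)*(P(156, 154) + 42942) = (11685 + 2244)*((1 + 154)² + 42942) = 13929*(155² + 42942) = 13929*(24025 + 42942) = 13929*66967 = 932783343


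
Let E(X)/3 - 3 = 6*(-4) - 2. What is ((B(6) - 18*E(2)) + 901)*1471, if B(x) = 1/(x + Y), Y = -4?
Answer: 6306177/2 ≈ 3.1531e+6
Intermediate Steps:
E(X) = -69 (E(X) = 9 + 3*(6*(-4) - 2) = 9 + 3*(-24 - 2) = 9 + 3*(-26) = 9 - 78 = -69)
B(x) = 1/(-4 + x) (B(x) = 1/(x - 4) = 1/(-4 + x))
((B(6) - 18*E(2)) + 901)*1471 = ((1/(-4 + 6) - 18*(-69)) + 901)*1471 = ((1/2 + 1242) + 901)*1471 = ((½ + 1242) + 901)*1471 = (2485/2 + 901)*1471 = (4287/2)*1471 = 6306177/2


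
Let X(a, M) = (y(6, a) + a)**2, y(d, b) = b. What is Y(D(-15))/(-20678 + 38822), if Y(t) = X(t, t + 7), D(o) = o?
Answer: 25/504 ≈ 0.049603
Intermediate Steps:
X(a, M) = 4*a**2 (X(a, M) = (a + a)**2 = (2*a)**2 = 4*a**2)
Y(t) = 4*t**2
Y(D(-15))/(-20678 + 38822) = (4*(-15)**2)/(-20678 + 38822) = (4*225)/18144 = 900*(1/18144) = 25/504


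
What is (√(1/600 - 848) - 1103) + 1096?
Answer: -7 + I*√3052794/60 ≈ -7.0 + 29.12*I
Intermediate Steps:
(√(1/600 - 848) - 1103) + 1096 = (√(-508799/600) - 1103) + 1096 = (I*√3052794/60 - 1103) + 1096 = (-1103 + I*√3052794/60) + 1096 = -7 + I*√3052794/60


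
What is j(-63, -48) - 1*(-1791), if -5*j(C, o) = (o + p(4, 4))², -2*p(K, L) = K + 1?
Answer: 25619/20 ≈ 1280.9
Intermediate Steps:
p(K, L) = -½ - K/2 (p(K, L) = -(K + 1)/2 = -(1 + K)/2 = -½ - K/2)
j(C, o) = -(-5/2 + o)²/5 (j(C, o) = -(o + (-½ - ½*4))²/5 = -(o + (-½ - 2))²/5 = -(o - 5/2)²/5 = -(-5/2 + o)²/5)
j(-63, -48) - 1*(-1791) = -(-5 + 2*(-48))²/20 - 1*(-1791) = -(-5 - 96)²/20 + 1791 = -1/20*(-101)² + 1791 = -1/20*10201 + 1791 = -10201/20 + 1791 = 25619/20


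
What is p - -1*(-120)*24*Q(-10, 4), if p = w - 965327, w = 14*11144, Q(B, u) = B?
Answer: -780511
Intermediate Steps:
w = 156016
p = -809311 (p = 156016 - 965327 = -809311)
p - -1*(-120)*24*Q(-10, 4) = -809311 - -1*(-120)*24*(-10) = -809311 - 120*24*(-10) = -809311 - 2880*(-10) = -809311 - 1*(-28800) = -809311 + 28800 = -780511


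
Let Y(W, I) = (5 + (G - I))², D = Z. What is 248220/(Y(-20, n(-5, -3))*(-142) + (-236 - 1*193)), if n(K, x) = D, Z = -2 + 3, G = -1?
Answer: -82740/569 ≈ -145.41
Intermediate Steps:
Z = 1
D = 1
n(K, x) = 1
Y(W, I) = (4 - I)² (Y(W, I) = (5 + (-1 - I))² = (4 - I)²)
248220/(Y(-20, n(-5, -3))*(-142) + (-236 - 1*193)) = 248220/((-4 + 1)²*(-142) + (-236 - 1*193)) = 248220/((-3)²*(-142) + (-236 - 193)) = 248220/(9*(-142) - 429) = 248220/(-1278 - 429) = 248220/(-1707) = 248220*(-1/1707) = -82740/569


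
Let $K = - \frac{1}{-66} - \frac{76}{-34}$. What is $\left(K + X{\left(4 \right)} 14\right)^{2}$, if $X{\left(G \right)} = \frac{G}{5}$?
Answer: $\frac{5693758849}{31472100} \approx 180.91$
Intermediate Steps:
$X{\left(G \right)} = \frac{G}{5}$ ($X{\left(G \right)} = G \frac{1}{5} = \frac{G}{5}$)
$K = \frac{2525}{1122}$ ($K = \left(-1\right) \left(- \frac{1}{66}\right) - - \frac{38}{17} = \frac{1}{66} + \frac{38}{17} = \frac{2525}{1122} \approx 2.2504$)
$\left(K + X{\left(4 \right)} 14\right)^{2} = \left(\frac{2525}{1122} + \frac{1}{5} \cdot 4 \cdot 14\right)^{2} = \left(\frac{2525}{1122} + \frac{4}{5} \cdot 14\right)^{2} = \left(\frac{2525}{1122} + \frac{56}{5}\right)^{2} = \left(\frac{75457}{5610}\right)^{2} = \frac{5693758849}{31472100}$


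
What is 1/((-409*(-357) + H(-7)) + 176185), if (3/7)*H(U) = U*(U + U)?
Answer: 3/967280 ≈ 3.1015e-6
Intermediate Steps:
H(U) = 14*U²/3 (H(U) = 7*(U*(U + U))/3 = 7*(U*(2*U))/3 = 7*(2*U²)/3 = 14*U²/3)
1/((-409*(-357) + H(-7)) + 176185) = 1/((-409*(-357) + (14/3)*(-7)²) + 176185) = 1/((146013 + (14/3)*49) + 176185) = 1/((146013 + 686/3) + 176185) = 1/(438725/3 + 176185) = 1/(967280/3) = 3/967280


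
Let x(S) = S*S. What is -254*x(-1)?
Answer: -254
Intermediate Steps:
x(S) = S²
-254*x(-1) = -254*(-1)² = -254*1 = -254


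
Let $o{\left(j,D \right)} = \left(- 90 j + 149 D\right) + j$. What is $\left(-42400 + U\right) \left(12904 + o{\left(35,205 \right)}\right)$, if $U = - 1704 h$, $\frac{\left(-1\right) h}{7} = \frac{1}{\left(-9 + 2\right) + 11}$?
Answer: $-1589885612$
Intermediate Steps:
$h = - \frac{7}{4}$ ($h = - \frac{7}{\left(-9 + 2\right) + 11} = - \frac{7}{-7 + 11} = - \frac{7}{4} \approx -1.75$)
$U = 2982$ ($U = \left(-1704\right) \left(- \frac{7}{4}\right) = 2982$)
$o{\left(j,D \right)} = - 89 j + 149 D$
$\left(-42400 + U\right) \left(12904 + o{\left(35,205 \right)}\right) = \left(-42400 + 2982\right) \left(12904 + \left(\left(-89\right) 35 + 149 \cdot 205\right)\right) = - 39418 \left(12904 + \left(-3115 + 30545\right)\right) = - 39418 \left(12904 + 27430\right) = \left(-39418\right) 40334 = -1589885612$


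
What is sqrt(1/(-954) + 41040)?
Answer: sqrt(4150128854)/318 ≈ 202.58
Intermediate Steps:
sqrt(1/(-954) + 41040) = sqrt(-1/954 + 41040) = sqrt(39152159/954) = sqrt(4150128854)/318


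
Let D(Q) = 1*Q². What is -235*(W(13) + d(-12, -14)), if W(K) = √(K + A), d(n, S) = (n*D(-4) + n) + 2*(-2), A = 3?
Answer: 47940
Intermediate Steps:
D(Q) = Q²
d(n, S) = -4 + 17*n (d(n, S) = (n*(-4)² + n) + 2*(-2) = (n*16 + n) - 4 = (16*n + n) - 4 = 17*n - 4 = -4 + 17*n)
W(K) = √(3 + K) (W(K) = √(K + 3) = √(3 + K))
-235*(W(13) + d(-12, -14)) = -235*(√(3 + 13) + (-4 + 17*(-12))) = -235*(√16 + (-4 - 204)) = -235*(4 - 208) = -235*(-204) = 47940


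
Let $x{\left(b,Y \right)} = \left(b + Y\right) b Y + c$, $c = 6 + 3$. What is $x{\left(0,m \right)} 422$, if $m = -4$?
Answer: $3798$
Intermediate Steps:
$c = 9$
$x{\left(b,Y \right)} = 9 + Y b \left(Y + b\right)$ ($x{\left(b,Y \right)} = \left(b + Y\right) b Y + 9 = \left(Y + b\right) b Y + 9 = b \left(Y + b\right) Y + 9 = Y b \left(Y + b\right) + 9 = 9 + Y b \left(Y + b\right)$)
$x{\left(0,m \right)} 422 = \left(9 - 4 \cdot 0^{2} + 0 \left(-4\right)^{2}\right) 422 = \left(9 - 0 + 0 \cdot 16\right) 422 = \left(9 + 0 + 0\right) 422 = 9 \cdot 422 = 3798$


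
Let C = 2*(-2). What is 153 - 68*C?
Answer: 425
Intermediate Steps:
C = -4
153 - 68*C = 153 - 68*(-4) = 153 + 272 = 425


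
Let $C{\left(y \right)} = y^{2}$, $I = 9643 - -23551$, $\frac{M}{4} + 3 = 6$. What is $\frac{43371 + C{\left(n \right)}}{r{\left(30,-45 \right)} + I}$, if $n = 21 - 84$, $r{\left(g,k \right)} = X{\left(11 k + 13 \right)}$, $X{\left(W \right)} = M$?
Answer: $\frac{23670}{16603} \approx 1.4256$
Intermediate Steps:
$M = 12$ ($M = -12 + 4 \cdot 6 = -12 + 24 = 12$)
$X{\left(W \right)} = 12$
$r{\left(g,k \right)} = 12$
$n = -63$
$I = 33194$ ($I = 9643 + 23551 = 33194$)
$\frac{43371 + C{\left(n \right)}}{r{\left(30,-45 \right)} + I} = \frac{43371 + \left(-63\right)^{2}}{12 + 33194} = \frac{43371 + 3969}{33206} = 47340 \cdot \frac{1}{33206} = \frac{23670}{16603}$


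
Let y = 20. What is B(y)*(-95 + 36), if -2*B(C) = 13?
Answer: 767/2 ≈ 383.50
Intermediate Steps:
B(C) = -13/2 (B(C) = -1/2*13 = -13/2)
B(y)*(-95 + 36) = -13*(-95 + 36)/2 = -13/2*(-59) = 767/2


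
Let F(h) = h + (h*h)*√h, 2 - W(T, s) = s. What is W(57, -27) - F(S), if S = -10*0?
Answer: 29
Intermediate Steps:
W(T, s) = 2 - s
S = 0
F(h) = h + h^(5/2) (F(h) = h + h²*√h = h + h^(5/2))
W(57, -27) - F(S) = (2 - 1*(-27)) - (0 + 0^(5/2)) = (2 + 27) - (0 + 0) = 29 - 1*0 = 29 + 0 = 29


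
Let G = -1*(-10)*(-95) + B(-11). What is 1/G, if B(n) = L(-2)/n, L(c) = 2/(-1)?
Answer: -11/10448 ≈ -0.0010528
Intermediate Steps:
L(c) = -2 (L(c) = 2*(-1) = -2)
B(n) = -2/n
G = -10448/11 (G = -1*(-10)*(-95) - 2/(-11) = 10*(-95) - 2*(-1/11) = -950 + 2/11 = -10448/11 ≈ -949.82)
1/G = 1/(-10448/11) = -11/10448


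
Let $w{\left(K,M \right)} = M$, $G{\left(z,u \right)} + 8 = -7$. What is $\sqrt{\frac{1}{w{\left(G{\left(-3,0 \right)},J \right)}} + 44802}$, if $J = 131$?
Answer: $\frac{\sqrt{768847253}}{131} \approx 211.66$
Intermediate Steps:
$G{\left(z,u \right)} = -15$ ($G{\left(z,u \right)} = -8 - 7 = -15$)
$\sqrt{\frac{1}{w{\left(G{\left(-3,0 \right)},J \right)}} + 44802} = \sqrt{\frac{1}{131} + 44802} = \sqrt{\frac{5869063}{131}} = \frac{\sqrt{768847253}}{131}$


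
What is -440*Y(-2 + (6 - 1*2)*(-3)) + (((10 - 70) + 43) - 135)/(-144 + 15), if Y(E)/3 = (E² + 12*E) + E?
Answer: -2383768/129 ≈ -18479.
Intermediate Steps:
Y(E) = 3*E² + 39*E (Y(E) = 3*((E² + 12*E) + E) = 3*(E² + 13*E) = 3*E² + 39*E)
-440*Y(-2 + (6 - 1*2)*(-3)) + (((10 - 70) + 43) - 135)/(-144 + 15) = -1320*(-2 + (6 - 1*2)*(-3))*(13 + (-2 + (6 - 1*2)*(-3))) + (((10 - 70) + 43) - 135)/(-144 + 15) = -1320*(-2 + (6 - 2)*(-3))*(13 + (-2 + (6 - 2)*(-3))) + ((-60 + 43) - 135)/(-129) = -1320*(-2 + 4*(-3))*(13 + (-2 + 4*(-3))) + (-17 - 135)*(-1/129) = -1320*(-2 - 12)*(13 + (-2 - 12)) - 152*(-1/129) = -1320*(-14)*(13 - 14) + 152/129 = -1320*(-14)*(-1) + 152/129 = -440*42 + 152/129 = -18480 + 152/129 = -2383768/129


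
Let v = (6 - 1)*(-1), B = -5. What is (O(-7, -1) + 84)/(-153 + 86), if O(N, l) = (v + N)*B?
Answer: -144/67 ≈ -2.1493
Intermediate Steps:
v = -5 (v = 5*(-1) = -5)
O(N, l) = 25 - 5*N (O(N, l) = (-5 + N)*(-5) = 25 - 5*N)
(O(-7, -1) + 84)/(-153 + 86) = ((25 - 5*(-7)) + 84)/(-153 + 86) = ((25 + 35) + 84)/(-67) = (60 + 84)*(-1/67) = 144*(-1/67) = -144/67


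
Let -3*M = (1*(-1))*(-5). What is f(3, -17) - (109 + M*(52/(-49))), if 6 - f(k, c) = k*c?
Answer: -7904/147 ≈ -53.769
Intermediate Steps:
f(k, c) = 6 - c*k (f(k, c) = 6 - k*c = 6 - c*k)
M = -5/3 (M = -1*(-1)*(-5)/3 = -(-1)*(-5)/3 = -⅓*5 = -5/3 ≈ -1.6667)
f(3, -17) - (109 + M*(52/(-49))) = (6 - 1*(-17)*3) - (109 - 260/(3*(-49))) = (6 + 51) - (109 - 260*(-1)/(3*49)) = 57 - (109 - 5/3*(-52/49)) = 57 - (109 + 260/147) = 57 - 1*16283/147 = 57 - 16283/147 = -7904/147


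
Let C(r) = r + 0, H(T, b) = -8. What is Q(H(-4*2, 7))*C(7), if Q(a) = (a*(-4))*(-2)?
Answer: -448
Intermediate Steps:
C(r) = r
Q(a) = 8*a (Q(a) = -4*a*(-2) = 8*a)
Q(H(-4*2, 7))*C(7) = (8*(-8))*7 = -64*7 = -448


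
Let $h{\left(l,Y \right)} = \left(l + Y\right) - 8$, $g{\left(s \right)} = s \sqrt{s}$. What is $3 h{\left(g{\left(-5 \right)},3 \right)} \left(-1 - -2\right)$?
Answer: $-15 - 15 i \sqrt{5} \approx -15.0 - 33.541 i$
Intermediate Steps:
$g{\left(s \right)} = s^{\frac{3}{2}}$
$h{\left(l,Y \right)} = -8 + Y + l$ ($h{\left(l,Y \right)} = \left(Y + l\right) - 8 = -8 + Y + l$)
$3 h{\left(g{\left(-5 \right)},3 \right)} \left(-1 - -2\right) = 3 \left(-8 + 3 + \left(-5\right)^{\frac{3}{2}}\right) \left(-1 - -2\right) = 3 \left(-8 + 3 - 5 i \sqrt{5}\right) \left(-1 + 2\right) = 3 \left(-5 - 5 i \sqrt{5}\right) 1 = \left(-15 - 15 i \sqrt{5}\right) 1 = -15 - 15 i \sqrt{5}$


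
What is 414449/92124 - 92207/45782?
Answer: 5239913225/2108810484 ≈ 2.4848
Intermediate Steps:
414449/92124 - 92207/45782 = 5239913225/2108810484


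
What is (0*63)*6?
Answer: 0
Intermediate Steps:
(0*63)*6 = 0*6 = 0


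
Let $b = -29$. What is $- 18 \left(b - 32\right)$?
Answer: $1098$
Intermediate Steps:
$- 18 \left(b - 32\right) = - 18 \left(-29 - 32\right) = \left(-18\right) \left(-61\right) = 1098$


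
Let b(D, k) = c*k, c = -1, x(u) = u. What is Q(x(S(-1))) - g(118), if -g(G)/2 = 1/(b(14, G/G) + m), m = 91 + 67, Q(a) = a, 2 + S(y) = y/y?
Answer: -155/157 ≈ -0.98726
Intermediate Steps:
S(y) = -1 (S(y) = -2 + y/y = -2 + 1 = -1)
m = 158
b(D, k) = -k
g(G) = -2/157 (g(G) = -2/(-G/G + 158) = -2/(-1*1 + 158) = -2/(-1 + 158) = -2/157)
Q(x(S(-1))) - g(118) = -1 - 1*(-2/157) = -1 + 2/157 = -155/157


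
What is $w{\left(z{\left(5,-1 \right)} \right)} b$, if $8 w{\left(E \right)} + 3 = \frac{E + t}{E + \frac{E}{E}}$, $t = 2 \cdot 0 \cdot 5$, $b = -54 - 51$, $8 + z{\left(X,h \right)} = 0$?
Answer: $\frac{195}{8} \approx 24.375$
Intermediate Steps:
$z{\left(X,h \right)} = -8$ ($z{\left(X,h \right)} = -8 + 0 = -8$)
$b = -105$ ($b = -54 - 51 = -105$)
$t = 0$ ($t = 0 \cdot 5 = 0$)
$w{\left(E \right)} = - \frac{3}{8} + \frac{E}{8 \left(1 + E\right)}$ ($w{\left(E \right)} = - \frac{3}{8} + \frac{\left(E + 0\right) \frac{1}{E + \frac{E}{E}}}{8} = - \frac{3}{8} + \frac{E \frac{1}{E + 1}}{8} = - \frac{3}{8} + \frac{E \frac{1}{1 + E}}{8} = - \frac{3}{8} + \frac{E}{8 \left(1 + E\right)}$)
$w{\left(z{\left(5,-1 \right)} \right)} b = \frac{-3 - -16}{8 \left(1 - 8\right)} \left(-105\right) = \frac{-3 + 16}{8 \left(-7\right)} \left(-105\right) = \frac{1}{8} \left(- \frac{1}{7}\right) 13 \left(-105\right) = \left(- \frac{13}{56}\right) \left(-105\right) = \frac{195}{8}$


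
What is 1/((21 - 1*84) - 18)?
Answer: -1/81 ≈ -0.012346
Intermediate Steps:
1/((21 - 1*84) - 18) = 1/((21 - 84) - 18) = 1/(-63 - 18) = 1/(-81) = -1/81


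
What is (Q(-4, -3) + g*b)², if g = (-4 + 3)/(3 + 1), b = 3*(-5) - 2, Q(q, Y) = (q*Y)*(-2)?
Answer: 6241/16 ≈ 390.06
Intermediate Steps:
Q(q, Y) = -2*Y*q (Q(q, Y) = (Y*q)*(-2) = -2*Y*q)
b = -17 (b = -15 - 2 = -17)
g = -¼ (g = -1/4 = -1*¼ = -¼ ≈ -0.25000)
(Q(-4, -3) + g*b)² = (-2*(-3)*(-4) - ¼*(-17))² = (-24 + 17/4)² = (-79/4)² = 6241/16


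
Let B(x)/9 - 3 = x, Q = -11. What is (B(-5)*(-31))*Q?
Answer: -6138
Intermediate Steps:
B(x) = 27 + 9*x
(B(-5)*(-31))*Q = ((27 + 9*(-5))*(-31))*(-11) = ((27 - 45)*(-31))*(-11) = -18*(-31)*(-11) = 558*(-11) = -6138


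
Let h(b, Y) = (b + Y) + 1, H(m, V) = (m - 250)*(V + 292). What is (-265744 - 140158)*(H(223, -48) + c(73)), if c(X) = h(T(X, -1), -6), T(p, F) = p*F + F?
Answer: 2706148634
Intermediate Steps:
H(m, V) = (-250 + m)*(292 + V)
T(p, F) = F + F*p (T(p, F) = F*p + F = F + F*p)
h(b, Y) = 1 + Y + b (h(b, Y) = (Y + b) + 1 = 1 + Y + b)
c(X) = -6 - X (c(X) = 1 - 6 - (1 + X) = 1 - 6 + (-1 - X) = -6 - X)
(-265744 - 140158)*(H(223, -48) + c(73)) = (-265744 - 140158)*((-73000 - 250*(-48) + 292*223 - 48*223) + (-6 - 1*73)) = -405902*((-73000 + 12000 + 65116 - 10704) + (-6 - 73)) = -405902*(-6588 - 79) = -405902*(-6667) = 2706148634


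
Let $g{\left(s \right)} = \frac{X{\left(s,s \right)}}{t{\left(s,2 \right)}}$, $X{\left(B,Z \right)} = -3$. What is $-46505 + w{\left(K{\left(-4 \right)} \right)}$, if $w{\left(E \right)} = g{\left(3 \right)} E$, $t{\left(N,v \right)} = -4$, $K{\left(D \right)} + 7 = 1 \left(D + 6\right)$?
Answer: $- \frac{186035}{4} \approx -46509.0$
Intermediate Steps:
$K{\left(D \right)} = -1 + D$ ($K{\left(D \right)} = -7 + 1 \left(D + 6\right) = -7 + 1 \left(6 + D\right) = -7 + \left(6 + D\right) = -1 + D$)
$g{\left(s \right)} = \frac{3}{4}$ ($g{\left(s \right)} = - \frac{3}{-4} = \left(-3\right) \left(- \frac{1}{4}\right) = \frac{3}{4}$)
$w{\left(E \right)} = \frac{3 E}{4}$
$-46505 + w{\left(K{\left(-4 \right)} \right)} = -46505 + \frac{3 \left(-1 - 4\right)}{4} = -46505 + \frac{3}{4} \left(-5\right) = -46505 - \frac{15}{4} = - \frac{186035}{4}$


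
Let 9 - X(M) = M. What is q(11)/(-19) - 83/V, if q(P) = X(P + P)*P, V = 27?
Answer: 2284/513 ≈ 4.4522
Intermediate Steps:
X(M) = 9 - M
q(P) = P*(9 - 2*P) (q(P) = (9 - (P + P))*P = (9 - 2*P)*P = P*(9 - 2*P))
q(11)/(-19) - 83/V = (11*(9 - 2*11))/(-19) - 83/27 = (11*(9 - 22))*(-1/19) - 83*1/27 = (11*(-13))*(-1/19) - 83/27 = -143*(-1/19) - 83/27 = 143/19 - 83/27 = 2284/513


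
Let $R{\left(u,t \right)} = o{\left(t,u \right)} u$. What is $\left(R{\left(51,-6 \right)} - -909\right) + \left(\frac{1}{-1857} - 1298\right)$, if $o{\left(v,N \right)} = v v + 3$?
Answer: $\frac{2971199}{1857} \approx 1600.0$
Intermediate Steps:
$o{\left(v,N \right)} = 3 + v^{2}$ ($o{\left(v,N \right)} = v^{2} + 3 = 3 + v^{2}$)
$R{\left(u,t \right)} = u \left(3 + t^{2}\right)$ ($R{\left(u,t \right)} = \left(3 + t^{2}\right) u = u \left(3 + t^{2}\right)$)
$\left(R{\left(51,-6 \right)} - -909\right) + \left(\frac{1}{-1857} - 1298\right) = \left(51 \left(3 + \left(-6\right)^{2}\right) - -909\right) + \left(\frac{1}{-1857} - 1298\right) = \left(51 \left(3 + 36\right) + 909\right) - \frac{2410387}{1857} = \left(51 \cdot 39 + 909\right) - \frac{2410387}{1857} = \left(1989 + 909\right) - \frac{2410387}{1857} = 2898 - \frac{2410387}{1857} = \frac{2971199}{1857}$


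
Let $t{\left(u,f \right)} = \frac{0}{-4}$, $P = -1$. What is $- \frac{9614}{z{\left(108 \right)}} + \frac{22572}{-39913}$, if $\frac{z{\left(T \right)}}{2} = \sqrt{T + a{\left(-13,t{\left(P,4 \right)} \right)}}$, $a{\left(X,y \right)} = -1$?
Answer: $- \frac{22572}{39913} - \frac{4807 \sqrt{107}}{107} \approx -465.28$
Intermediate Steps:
$t{\left(u,f \right)} = 0$ ($t{\left(u,f \right)} = 0 \left(- \frac{1}{4}\right) = 0$)
$z{\left(T \right)} = 2 \sqrt{-1 + T}$ ($z{\left(T \right)} = 2 \sqrt{T - 1} = 2 \sqrt{-1 + T}$)
$- \frac{9614}{z{\left(108 \right)}} + \frac{22572}{-39913} = - \frac{9614}{2 \sqrt{-1 + 108}} + \frac{22572}{-39913} = - \frac{9614}{2 \sqrt{107}} + 22572 \left(- \frac{1}{39913}\right) = - 9614 \frac{\sqrt{107}}{214} - \frac{22572}{39913} = - \frac{4807 \sqrt{107}}{107} - \frac{22572}{39913} = - \frac{22572}{39913} - \frac{4807 \sqrt{107}}{107}$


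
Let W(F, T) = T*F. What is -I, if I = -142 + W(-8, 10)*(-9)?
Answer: -578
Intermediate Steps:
W(F, T) = F*T
I = 578 (I = -142 - 8*10*(-9) = -142 - 80*(-9) = -142 + 720 = 578)
-I = -1*578 = -578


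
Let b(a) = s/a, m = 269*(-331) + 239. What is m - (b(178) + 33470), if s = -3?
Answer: -21764057/178 ≈ -1.2227e+5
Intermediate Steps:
m = -88800 (m = -89039 + 239 = -88800)
b(a) = -3/a
m - (b(178) + 33470) = -88800 - (-3/178 + 33470) = -88800 - 1*5957657/178 = -88800 - 5957657/178 = -21764057/178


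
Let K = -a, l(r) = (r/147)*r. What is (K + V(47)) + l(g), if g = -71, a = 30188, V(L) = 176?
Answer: -4406723/147 ≈ -29978.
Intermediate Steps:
l(r) = r²/147 (l(r) = (r*(1/147))*r = (r/147)*r = r²/147)
K = -30188 (K = -1*30188 = -30188)
(K + V(47)) + l(g) = (-30188 + 176) + (1/147)*(-71)² = -30012 + (1/147)*5041 = -30012 + 5041/147 = -4406723/147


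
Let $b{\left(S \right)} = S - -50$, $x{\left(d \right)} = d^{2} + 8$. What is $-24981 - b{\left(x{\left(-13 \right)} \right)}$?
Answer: $-25208$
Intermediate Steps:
$x{\left(d \right)} = 8 + d^{2}$
$b{\left(S \right)} = 50 + S$ ($b{\left(S \right)} = S + 50 = 50 + S$)
$-24981 - b{\left(x{\left(-13 \right)} \right)} = -24981 - \left(50 + \left(8 + \left(-13\right)^{2}\right)\right) = -24981 - \left(50 + \left(8 + 169\right)\right) = -24981 - \left(50 + 177\right) = -24981 - 227 = -25208$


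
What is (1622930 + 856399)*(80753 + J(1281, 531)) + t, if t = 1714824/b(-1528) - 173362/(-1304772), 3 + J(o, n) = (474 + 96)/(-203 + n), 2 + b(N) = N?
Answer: 1092895013481207523/5458740 ≈ 2.0021e+11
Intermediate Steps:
b(N) = -2 + N
J(o, n) = -3 + 570/(-203 + n) (J(o, n) = -3 + (474 + 96)/(-203 + n) = -3 + 570/(-203 + n))
t = -74602811/66570 (t = 1714824/(-2 - 1528) - 173362/(-1304772) = 1714824/(-1530) - 173362*(-1/1304772) = 1714824*(-1/1530) + 1769/13314 = -5604/5 + 1769/13314 = -74602811/66570 ≈ -1120.7)
(1622930 + 856399)*(80753 + J(1281, 531)) + t = (1622930 + 856399)*(80753 + 3*(393 - 1*531)/(-203 + 531)) - 74602811/66570 = 2479329*(80753 + 3*(393 - 531)/328) - 74602811/66570 = 2479329*(80753 + 3*(1/328)*(-138)) - 74602811/66570 = 2479329*(80753 - 207/164) - 74602811/66570 = 2479329*(13243285/164) - 74602811/66570 = 32834460555765/164 - 74602811/66570 = 1092895013481207523/5458740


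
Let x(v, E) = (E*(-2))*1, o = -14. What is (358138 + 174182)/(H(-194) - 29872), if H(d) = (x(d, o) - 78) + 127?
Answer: -106464/5959 ≈ -17.866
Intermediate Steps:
x(v, E) = -2*E (x(v, E) = -2*E*1 = -2*E)
H(d) = 77 (H(d) = (-2*(-14) - 78) + 127 = (28 - 78) + 127 = -50 + 127 = 77)
(358138 + 174182)/(H(-194) - 29872) = (358138 + 174182)/(77 - 29872) = 532320/(-29795) = 532320*(-1/29795) = -106464/5959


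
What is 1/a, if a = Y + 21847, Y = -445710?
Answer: -1/423863 ≈ -2.3593e-6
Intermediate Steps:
a = -423863 (a = -445710 + 21847 = -423863)
1/a = 1/(-423863) = -1/423863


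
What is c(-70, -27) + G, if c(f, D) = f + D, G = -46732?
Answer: -46829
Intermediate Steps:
c(f, D) = D + f
c(-70, -27) + G = (-27 - 70) - 46732 = -97 - 46732 = -46829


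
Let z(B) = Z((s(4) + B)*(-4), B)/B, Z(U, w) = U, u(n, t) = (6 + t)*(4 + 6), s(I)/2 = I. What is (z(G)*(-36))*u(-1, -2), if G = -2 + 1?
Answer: -40320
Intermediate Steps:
s(I) = 2*I
u(n, t) = 60 + 10*t (u(n, t) = (6 + t)*10 = 60 + 10*t)
G = -1
z(B) = (-32 - 4*B)/B (z(B) = ((2*4 + B)*(-4))/B = ((8 + B)*(-4))/B = (-32 - 4*B)/B)
(z(G)*(-36))*u(-1, -2) = ((-4 - 32/(-1))*(-36))*(60 + 10*(-2)) = ((-4 - 32*(-1))*(-36))*(60 - 20) = ((-4 + 32)*(-36))*40 = (28*(-36))*40 = -1008*40 = -40320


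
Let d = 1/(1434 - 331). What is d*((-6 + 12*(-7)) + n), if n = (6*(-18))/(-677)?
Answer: -60822/746731 ≈ -0.081451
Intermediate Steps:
d = 1/1103 ≈ 0.00090662
n = 108/677 (n = -108*(-1/677) = 108/677 ≈ 0.15953)
d*((-6 + 12*(-7)) + n) = ((-6 + 12*(-7)) + 108/677)/1103 = ((-6 - 84) + 108/677)/1103 = (-90 + 108/677)/1103 = (1/1103)*(-60822/677) = -60822/746731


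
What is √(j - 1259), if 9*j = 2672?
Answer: I*√8659/3 ≈ 31.018*I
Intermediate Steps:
j = 2672/9 (j = (⅑)*2672 = 2672/9 ≈ 296.89)
√(j - 1259) = √(2672/9 - 1259) = √(-8659/9) = I*√8659/3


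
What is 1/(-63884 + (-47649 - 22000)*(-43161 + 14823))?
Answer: 1/1973649478 ≈ 5.0668e-10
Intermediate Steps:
1/(-63884 + (-47649 - 22000)*(-43161 + 14823)) = 1/(-63884 - 69649*(-28338)) = 1/(-63884 + 1973713362) = 1/1973649478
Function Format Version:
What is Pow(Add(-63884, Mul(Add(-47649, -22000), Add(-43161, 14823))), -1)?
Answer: Rational(1, 1973649478) ≈ 5.0668e-10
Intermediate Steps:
Pow(Add(-63884, Mul(Add(-47649, -22000), Add(-43161, 14823))), -1) = Pow(Add(-63884, Mul(-69649, -28338)), -1) = Pow(Add(-63884, 1973713362), -1) = Pow(1973649478, -1) = Rational(1, 1973649478)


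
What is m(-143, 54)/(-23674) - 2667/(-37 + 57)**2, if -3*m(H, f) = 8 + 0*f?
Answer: -94706237/14204400 ≈ -6.6674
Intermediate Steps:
m(H, f) = -8/3 (m(H, f) = -(8 + 0*f)/3 = -(8 + 0)/3 = -1/3*8 = -8/3)
m(-143, 54)/(-23674) - 2667/(-37 + 57)**2 = -8/3/(-23674) - 2667/(-37 + 57)**2 = -8/3*(-1/23674) - 2667/(20**2) = 4/35511 - 2667/400 = -94706237/14204400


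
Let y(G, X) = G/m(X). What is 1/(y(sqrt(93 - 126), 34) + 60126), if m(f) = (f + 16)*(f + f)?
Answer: 21062320000/1266393052320001 - 3400*I*sqrt(33)/41790970726560033 ≈ 1.6632e-5 - 4.6736e-13*I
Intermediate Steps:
m(f) = 2*f*(16 + f) (m(f) = (16 + f)*(2*f) = 2*f*(16 + f))
y(G, X) = G/(2*X*(16 + X)) (y(G, X) = G/((2*X*(16 + X))) = G*(1/(2*X*(16 + X))) = G/(2*X*(16 + X)))
1/(y(sqrt(93 - 126), 34) + 60126) = 1/((1/2)*sqrt(93 - 126)/(34*(16 + 34)) + 60126) = 1/((1/2)*sqrt(-33)*(1/34)/50 + 60126) = 1/((1/2)*(I*sqrt(33))*(1/34)*(1/50) + 60126) = 1/(I*sqrt(33)/3400 + 60126) = 1/(60126 + I*sqrt(33)/3400)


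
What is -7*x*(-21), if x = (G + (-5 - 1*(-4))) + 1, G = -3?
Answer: -441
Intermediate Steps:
x = -3 (x = (-3 + (-5 - 1*(-4))) + 1 = (-3 + (-5 + 4)) + 1 = (-3 - 1) + 1 = -4 + 1 = -3)
-7*x*(-21) = -7*(-3)*(-21) = 21*(-21) = -441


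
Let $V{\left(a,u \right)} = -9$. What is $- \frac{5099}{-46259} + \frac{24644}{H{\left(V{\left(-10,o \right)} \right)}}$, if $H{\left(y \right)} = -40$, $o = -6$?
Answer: $- \frac{284950709}{462590} \approx -615.99$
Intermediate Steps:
$- \frac{5099}{-46259} + \frac{24644}{H{\left(V{\left(-10,o \right)} \right)}} = - \frac{5099}{-46259} + \frac{24644}{-40} = \left(-5099\right) \left(- \frac{1}{46259}\right) + 24644 \left(- \frac{1}{40}\right) = \frac{5099}{46259} - \frac{6161}{10} = - \frac{284950709}{462590}$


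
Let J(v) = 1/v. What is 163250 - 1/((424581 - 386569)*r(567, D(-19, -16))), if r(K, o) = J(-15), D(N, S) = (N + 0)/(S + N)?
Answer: 6205459015/38012 ≈ 1.6325e+5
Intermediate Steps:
D(N, S) = N/(N + S)
r(K, o) = -1/15 (r(K, o) = 1/(-15) = -1/15)
163250 - 1/((424581 - 386569)*r(567, D(-19, -16))) = 163250 - 1/((424581 - 386569)*(-1/15)) = 163250 - (-15)/38012 = 163250 - 1*(-15/38012) = 163250 + 15/38012 = 6205459015/38012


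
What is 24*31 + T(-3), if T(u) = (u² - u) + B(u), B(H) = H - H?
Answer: 756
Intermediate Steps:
B(H) = 0
T(u) = u² - u (T(u) = (u² - u) + 0 = u² - u)
24*31 + T(-3) = 24*31 - 3*(-1 - 3) = 744 - 3*(-4) = 744 + 12 = 756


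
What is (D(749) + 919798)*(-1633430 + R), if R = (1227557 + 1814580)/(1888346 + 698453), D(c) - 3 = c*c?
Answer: -6256909764023683266/2586799 ≈ -2.4188e+12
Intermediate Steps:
D(c) = 3 + c² (D(c) = 3 + c*c = 3 + c²)
R = 3042137/2586799 ≈ 1.1760
(D(749) + 919798)*(-1633430 + R) = ((3 + 749²) + 919798)*(-1633430 + 3042137/2586799) = ((3 + 561001) + 919798)*(-4225352048433/2586799) = (561004 + 919798)*(-4225352048433/2586799) = 1480802*(-4225352048433/2586799) = -6256909764023683266/2586799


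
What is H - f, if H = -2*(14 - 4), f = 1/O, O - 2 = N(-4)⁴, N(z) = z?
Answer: -5161/258 ≈ -20.004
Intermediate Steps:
O = 258 (O = 2 + (-4)⁴ = 2 + 256 = 258)
f = 1/258 ≈ 0.0038760
H = -20 (H = -2*10 = -20)
H - f = -20 - 1*1/258 = -20 - 1/258 = -5161/258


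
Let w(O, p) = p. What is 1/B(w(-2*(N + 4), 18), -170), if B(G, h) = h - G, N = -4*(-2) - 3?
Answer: -1/188 ≈ -0.0053191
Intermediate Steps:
N = 5 (N = 8 - 3 = 5)
1/B(w(-2*(N + 4), 18), -170) = 1/(-170 - 1*18) = 1/(-170 - 18) = 1/(-188) = -1/188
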